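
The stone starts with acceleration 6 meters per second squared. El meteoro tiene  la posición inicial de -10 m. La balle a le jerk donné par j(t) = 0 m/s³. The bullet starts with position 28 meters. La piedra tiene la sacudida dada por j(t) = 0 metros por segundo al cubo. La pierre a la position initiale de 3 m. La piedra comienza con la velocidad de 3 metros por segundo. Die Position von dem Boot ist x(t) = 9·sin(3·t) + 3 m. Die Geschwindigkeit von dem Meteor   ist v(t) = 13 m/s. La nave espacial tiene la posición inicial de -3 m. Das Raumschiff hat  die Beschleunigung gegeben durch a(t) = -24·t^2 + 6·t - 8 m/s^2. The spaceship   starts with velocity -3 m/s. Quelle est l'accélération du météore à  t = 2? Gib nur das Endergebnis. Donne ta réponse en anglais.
The answer is 0.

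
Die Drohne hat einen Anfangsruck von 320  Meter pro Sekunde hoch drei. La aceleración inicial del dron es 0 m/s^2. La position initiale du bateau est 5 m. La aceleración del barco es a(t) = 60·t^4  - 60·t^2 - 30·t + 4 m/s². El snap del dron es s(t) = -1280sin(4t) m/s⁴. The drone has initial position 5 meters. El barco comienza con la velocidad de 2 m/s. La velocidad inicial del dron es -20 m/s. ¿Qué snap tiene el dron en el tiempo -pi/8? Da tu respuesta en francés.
De l'équation du snap s(t) = -1280·sin(4·t), nous substituons t = -pi/8 pour obtenir s = 1280.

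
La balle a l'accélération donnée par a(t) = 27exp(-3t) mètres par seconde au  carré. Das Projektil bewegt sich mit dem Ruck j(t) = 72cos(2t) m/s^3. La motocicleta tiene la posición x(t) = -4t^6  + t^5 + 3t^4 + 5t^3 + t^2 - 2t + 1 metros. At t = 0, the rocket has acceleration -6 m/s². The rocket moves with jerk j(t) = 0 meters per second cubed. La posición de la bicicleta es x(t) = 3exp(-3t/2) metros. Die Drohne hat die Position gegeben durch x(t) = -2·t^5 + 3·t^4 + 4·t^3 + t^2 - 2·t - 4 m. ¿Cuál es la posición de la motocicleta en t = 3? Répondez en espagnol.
Tenemos la posición x(t) = -4·t^6 + t^5 + 3·t^4 + 5·t^3 + t^2 - 2·t + 1. Sustituyendo t = 3: x(3) = -2291.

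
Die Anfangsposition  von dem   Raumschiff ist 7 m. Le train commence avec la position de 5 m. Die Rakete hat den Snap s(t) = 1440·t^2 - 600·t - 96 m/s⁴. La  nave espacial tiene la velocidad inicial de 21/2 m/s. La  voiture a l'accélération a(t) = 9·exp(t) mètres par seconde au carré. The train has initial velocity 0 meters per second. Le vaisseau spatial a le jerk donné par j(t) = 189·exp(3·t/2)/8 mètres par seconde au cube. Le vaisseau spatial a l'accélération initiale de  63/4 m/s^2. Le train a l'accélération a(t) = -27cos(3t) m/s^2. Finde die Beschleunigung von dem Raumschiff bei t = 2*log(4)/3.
Wir müssen unsere Gleichung für den Ruck j(t) = 189·exp(3·t/2)/8 1-mal integrieren. Durch Integration von dem Ruck und Verwendung der Anfangsbedingung a(0) = 63/4, erhalten wir a(t) = 63·exp(3·t/2)/4. Mit a(t) = 63·exp(3·t/2)/4 und Einsetzen von t = 2*log(4)/3, finden wir a = 63.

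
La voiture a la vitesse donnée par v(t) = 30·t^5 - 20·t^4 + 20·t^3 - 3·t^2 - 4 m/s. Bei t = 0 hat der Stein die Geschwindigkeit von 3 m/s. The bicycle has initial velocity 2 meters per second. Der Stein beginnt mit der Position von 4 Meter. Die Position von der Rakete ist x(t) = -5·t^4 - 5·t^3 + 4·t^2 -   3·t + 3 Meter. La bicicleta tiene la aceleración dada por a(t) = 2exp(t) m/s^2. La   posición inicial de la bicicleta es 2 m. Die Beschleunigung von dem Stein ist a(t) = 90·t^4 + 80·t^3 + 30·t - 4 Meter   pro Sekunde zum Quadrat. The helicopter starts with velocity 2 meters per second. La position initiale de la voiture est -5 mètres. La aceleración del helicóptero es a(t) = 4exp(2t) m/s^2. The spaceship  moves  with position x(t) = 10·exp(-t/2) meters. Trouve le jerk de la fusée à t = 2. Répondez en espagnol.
Partiendo de la posición x(t) = -5·t^4 - 5·t^3 + 4·t^2 - 3·t + 3, tomamos 3 derivadas. Derivando la posición, obtenemos la velocidad: v(t) = -20·t^3 - 15·t^2 + 8·t - 3. Derivando la velocidad, obtenemos la aceleración: a(t) = -60·t^2 - 30·t + 8. Derivando la aceleración, obtenemos la sacudida: j(t) = -120·t - 30. De la ecuación de la sacudida j(t) = -120·t - 30, sustituimos t = 2 para obtener j = -270.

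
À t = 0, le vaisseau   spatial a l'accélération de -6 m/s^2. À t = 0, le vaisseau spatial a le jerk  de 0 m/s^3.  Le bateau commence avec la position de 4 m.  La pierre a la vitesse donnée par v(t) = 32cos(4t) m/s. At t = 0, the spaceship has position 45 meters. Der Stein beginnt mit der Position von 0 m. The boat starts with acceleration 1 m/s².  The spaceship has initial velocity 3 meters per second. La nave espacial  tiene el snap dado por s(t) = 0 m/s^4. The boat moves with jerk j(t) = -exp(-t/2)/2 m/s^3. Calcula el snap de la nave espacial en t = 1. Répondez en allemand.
Aus der Gleichung für den Snap s(t) = 0, setzen wir t = 1 ein und erhalten s = 0.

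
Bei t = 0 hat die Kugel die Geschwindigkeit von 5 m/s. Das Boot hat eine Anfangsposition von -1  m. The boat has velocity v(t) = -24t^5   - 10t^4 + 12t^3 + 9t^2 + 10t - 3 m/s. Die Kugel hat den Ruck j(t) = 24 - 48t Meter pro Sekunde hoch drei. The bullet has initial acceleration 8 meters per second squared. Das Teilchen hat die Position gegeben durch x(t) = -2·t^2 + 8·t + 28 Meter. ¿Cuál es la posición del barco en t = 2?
Para resolver esto, necesitamos tomar 1 antiderivada de nuestra ecuación de la velocidad v(t) = -24·t^5 - 10·t^4 + 12·t^3 + 9·t^2 + 10·t - 3. La integral de la velocidad es la posición. Usando x(0) = -1, obtenemos x(t) = -4·t^6 - 2·t^5 + 3·t^4 + 3·t^3 + 5·t^2 - 3·t - 1. Usando x(t) = -4·t^6 - 2·t^5 + 3·t^4 + 3·t^3 + 5·t^2 - 3·t - 1 y sustituyendo t = 2, encontramos x = -235.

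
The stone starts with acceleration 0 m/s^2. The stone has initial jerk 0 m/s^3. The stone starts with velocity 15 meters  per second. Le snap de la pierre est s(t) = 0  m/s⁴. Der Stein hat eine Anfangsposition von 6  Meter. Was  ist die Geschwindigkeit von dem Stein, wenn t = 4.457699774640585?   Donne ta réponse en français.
Nous devons intégrer notre équation du snap s(t) = 0 3 fois. La primitive du snap, avec j(0) = 0, donne le jerk: j(t) = 0. En prenant ∫j(t)dt et en appliquant a(0) = 0, nous trouvons a(t) = 0. En prenant ∫a(t)dt et en appliquant v(0) = 15, nous trouvons v(t) = 15. En utilisant v(t) = 15 et en substituant t = 4.457699774640585, nous trouvons v = 15.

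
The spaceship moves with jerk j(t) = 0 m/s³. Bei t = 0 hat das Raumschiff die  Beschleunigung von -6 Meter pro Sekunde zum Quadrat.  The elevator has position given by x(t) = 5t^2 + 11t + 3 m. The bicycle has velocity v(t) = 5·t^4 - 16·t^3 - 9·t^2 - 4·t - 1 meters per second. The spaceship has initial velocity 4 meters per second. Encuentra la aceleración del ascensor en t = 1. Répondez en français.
Pour résoudre ceci, nous devons prendre 2 dérivées de notre équation de la position x(t) = 5·t^2 + 11·t + 3. En dérivant la position, nous obtenons la vitesse: v(t) = 10·t + 11. La dérivée de la vitesse donne l'accélération: a(t) = 10. Nous avons l'accélération a(t) = 10. En substituant t = 1: a(1) = 10.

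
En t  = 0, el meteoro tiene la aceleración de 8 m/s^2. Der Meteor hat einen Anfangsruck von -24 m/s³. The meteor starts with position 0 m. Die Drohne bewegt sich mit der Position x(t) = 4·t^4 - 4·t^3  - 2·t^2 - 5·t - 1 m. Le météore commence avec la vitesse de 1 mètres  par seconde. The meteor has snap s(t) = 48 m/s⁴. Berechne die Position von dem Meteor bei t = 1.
Wir müssen die Stammfunktion unserer Gleichung für den Snap s(t) = 48 4-mal finden. Mit ∫s(t)dt und Anwendung von j(0) = -24, finden wir j(t) = 48·t - 24. Mit ∫j(t)dt und Anwendung von a(0) = 8, finden wir a(t) = 24·t^2 - 24·t + 8. Durch Integration von der Beschleunigung und Verwendung der Anfangsbedingung v(0) = 1, erhalten wir v(t) = 8·t^3 - 12·t^2 + 8·t + 1. Durch Integration von der Geschwindigkeit und Verwendung der Anfangsbedingung x(0) = 0, erhalten wir x(t) = 2·t^4 - 4·t^3 + 4·t^2 + t. Wir haben die Position x(t) = 2·t^4 - 4·t^3 + 4·t^2 + t. Durch Einsetzen von t = 1: x(1) = 3.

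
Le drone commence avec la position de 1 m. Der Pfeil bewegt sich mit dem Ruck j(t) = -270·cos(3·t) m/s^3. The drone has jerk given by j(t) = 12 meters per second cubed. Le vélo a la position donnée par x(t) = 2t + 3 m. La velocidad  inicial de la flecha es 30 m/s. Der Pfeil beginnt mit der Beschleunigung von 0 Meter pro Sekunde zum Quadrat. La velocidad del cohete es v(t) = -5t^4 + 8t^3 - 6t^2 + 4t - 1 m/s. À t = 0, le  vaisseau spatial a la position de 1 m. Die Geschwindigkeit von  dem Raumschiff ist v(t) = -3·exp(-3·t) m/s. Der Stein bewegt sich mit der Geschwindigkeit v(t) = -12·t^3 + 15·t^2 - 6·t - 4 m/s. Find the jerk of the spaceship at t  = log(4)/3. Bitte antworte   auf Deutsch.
Um dies zu lösen, müssen wir 2 Ableitungen unserer Gleichung für die Geschwindigkeit v(t) = -3·exp(-3·t) nehmen. Durch Ableiten von der Geschwindigkeit erhalten wir die Beschleunigung: a(t) = 9·exp(-3·t). Durch Ableiten von der Beschleunigung erhalten wir den Ruck: j(t) = -27·exp(-3·t). Mit j(t) = -27·exp(-3·t) und Einsetzen von t = log(4)/3, finden wir j = -27/4.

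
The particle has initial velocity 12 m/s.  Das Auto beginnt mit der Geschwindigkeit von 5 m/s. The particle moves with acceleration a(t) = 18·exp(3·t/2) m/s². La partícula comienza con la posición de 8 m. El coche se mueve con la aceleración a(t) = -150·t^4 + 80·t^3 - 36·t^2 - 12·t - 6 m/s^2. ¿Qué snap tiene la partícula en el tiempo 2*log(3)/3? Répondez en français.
Nous devons dériver notre équation de l'accélération a(t) = 18·exp(3·t/2) 2 fois. En dérivant l'accélération, nous obtenons le jerk: j(t) = 27·exp(3·t/2). En prenant d/dt de j(t), nous trouvons s(t) = 81·exp(3·t/2)/2. En utilisant s(t) = 81·exp(3·t/2)/2 et en substituant t = 2*log(3)/3, nous trouvons s = 243/2.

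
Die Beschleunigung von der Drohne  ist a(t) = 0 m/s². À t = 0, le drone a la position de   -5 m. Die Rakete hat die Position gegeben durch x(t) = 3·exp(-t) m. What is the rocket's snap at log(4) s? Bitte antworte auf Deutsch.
Ausgehend von der Position x(t) = 3·exp(-t), nehmen wir 4 Ableitungen. Die Ableitung von der Position ergibt die Geschwindigkeit: v(t) = -3·exp(-t). Mit d/dt von v(t) finden wir a(t) = 3·exp(-t). Durch Ableiten von der Beschleunigung erhalten wir den Ruck: j(t) = -3·exp(-t). Die Ableitung von dem Ruck ergibt den Snap: s(t) = 3·exp(-t). Aus der Gleichung für den Snap s(t) = 3·exp(-t), setzen wir t = log(4) ein und erhalten s = 3/4.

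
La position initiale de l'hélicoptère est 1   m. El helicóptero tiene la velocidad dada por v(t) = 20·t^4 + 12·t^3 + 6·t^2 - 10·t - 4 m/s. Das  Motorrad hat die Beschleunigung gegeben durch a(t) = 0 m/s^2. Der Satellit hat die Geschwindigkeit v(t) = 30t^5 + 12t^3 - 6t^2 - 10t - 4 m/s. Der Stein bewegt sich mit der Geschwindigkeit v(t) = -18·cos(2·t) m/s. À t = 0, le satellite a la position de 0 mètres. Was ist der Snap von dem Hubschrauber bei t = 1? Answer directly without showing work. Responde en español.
La respuesta es 552.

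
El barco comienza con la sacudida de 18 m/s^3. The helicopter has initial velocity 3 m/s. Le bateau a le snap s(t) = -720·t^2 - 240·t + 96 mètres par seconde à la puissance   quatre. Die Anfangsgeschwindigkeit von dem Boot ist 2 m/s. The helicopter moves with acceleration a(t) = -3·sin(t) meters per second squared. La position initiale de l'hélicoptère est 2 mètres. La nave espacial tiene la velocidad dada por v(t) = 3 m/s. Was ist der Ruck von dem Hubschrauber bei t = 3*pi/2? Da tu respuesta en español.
Para resolver esto, necesitamos tomar 1 derivada de nuestra ecuación de la aceleración a(t) = -3·sin(t). Derivando la aceleración, obtenemos la sacudida: j(t) = -3·cos(t). De la ecuación de la sacudida j(t) = -3·cos(t), sustituimos t = 3*pi/2 para obtener j = 0.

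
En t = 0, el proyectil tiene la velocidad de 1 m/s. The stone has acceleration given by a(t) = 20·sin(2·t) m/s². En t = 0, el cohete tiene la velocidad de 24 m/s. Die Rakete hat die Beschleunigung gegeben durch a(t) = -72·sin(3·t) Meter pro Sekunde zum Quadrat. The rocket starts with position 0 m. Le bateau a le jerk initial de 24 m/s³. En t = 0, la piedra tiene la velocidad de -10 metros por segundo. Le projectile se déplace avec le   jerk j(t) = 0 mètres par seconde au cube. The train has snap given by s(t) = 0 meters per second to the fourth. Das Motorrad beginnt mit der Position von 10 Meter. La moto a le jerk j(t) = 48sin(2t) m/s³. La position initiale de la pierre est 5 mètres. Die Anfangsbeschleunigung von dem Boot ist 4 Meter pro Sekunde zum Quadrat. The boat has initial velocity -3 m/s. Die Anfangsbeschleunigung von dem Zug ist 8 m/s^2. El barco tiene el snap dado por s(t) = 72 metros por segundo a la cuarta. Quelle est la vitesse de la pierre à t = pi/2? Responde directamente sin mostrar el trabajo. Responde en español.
La respuesta es 10.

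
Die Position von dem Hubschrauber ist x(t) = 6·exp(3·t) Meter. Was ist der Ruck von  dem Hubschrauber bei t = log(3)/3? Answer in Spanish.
Para resolver esto, necesitamos tomar 3 derivadas de nuestra ecuación de la posición x(t) = 6·exp(3·t). Derivando la posición, obtenemos la velocidad: v(t) = 18·exp(3·t). Tomando d/dt de v(t), encontramos a(t) = 54·exp(3·t). Derivando la aceleración, obtenemos la sacudida: j(t) = 162·exp(3·t). Tenemos la sacudida j(t) = 162·exp(3·t). Sustituyendo t = log(3)/3: j(log(3)/3) = 486.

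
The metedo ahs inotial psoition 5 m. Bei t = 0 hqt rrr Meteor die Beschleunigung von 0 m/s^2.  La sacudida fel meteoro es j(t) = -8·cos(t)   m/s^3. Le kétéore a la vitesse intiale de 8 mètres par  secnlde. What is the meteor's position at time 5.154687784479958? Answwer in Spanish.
Para resolver esto, necesitamos tomar 3 antiderivadas de nuestra ecuación de la sacudida j(t) = -8·cos(t). Tomando ∫j(t)dt y aplicando a(0) = 0, encontramos a(t) = -8·sin(t). Integrando la aceleración y usando la condición inicial v(0) = 8, obtenemos v(t) = 8·cos(t). La antiderivada de la velocidad es la posición. Usando x(0) = 5, obtenemos x(t) = 8·sin(t) + 5. Usando x(t) = 8·sin(t) + 5 y sustituyendo t = 5.154687784479958, encontramos x = -2.23016097693256.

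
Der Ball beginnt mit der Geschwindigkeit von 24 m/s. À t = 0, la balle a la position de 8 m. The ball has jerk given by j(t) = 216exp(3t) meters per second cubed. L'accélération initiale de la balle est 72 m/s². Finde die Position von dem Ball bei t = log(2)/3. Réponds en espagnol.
Necesitamos integrar nuestra ecuación de la sacudida j(t) = 216·exp(3·t) 3 veces. La integral de la sacudida, con a(0) = 72, da la aceleración: a(t) = 72·exp(3·t). La antiderivada de la aceleración, con v(0) = 24, da la velocidad: v(t) = 24·exp(3·t). La antiderivada de la velocidad, con x(0) = 8, da la posición: x(t) = 8·exp(3·t). Usando x(t) = 8·exp(3·t) y sustituyendo t = log(2)/3, encontramos x = 16.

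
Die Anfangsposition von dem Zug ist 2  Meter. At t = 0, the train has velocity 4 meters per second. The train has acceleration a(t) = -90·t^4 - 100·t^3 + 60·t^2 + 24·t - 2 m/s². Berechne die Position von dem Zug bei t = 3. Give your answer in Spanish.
Necesitamos integrar nuestra ecuación de la aceleración a(t) = -90·t^4 - 100·t^3 + 60·t^2 + 24·t - 2 2 veces. La integral de la aceleración es la velocidad. Usando v(0) = 4, obtenemos v(t) = -18·t^5 - 25·t^4 + 20·t^3 + 12·t^2 - 2·t + 4. La integral de la velocidad es la posición. Usando x(0) = 2, obtenemos x(t) = -3·t^6 - 5·t^5 + 5·t^4 + 4·t^3 - t^2 + 4·t + 2. De la ecuación de la posición x(t) = -3·t^6 - 5·t^5 + 5·t^4 + 4·t^3 - t^2 + 4·t + 2, sustituimos t = 3 para obtener x = -2884.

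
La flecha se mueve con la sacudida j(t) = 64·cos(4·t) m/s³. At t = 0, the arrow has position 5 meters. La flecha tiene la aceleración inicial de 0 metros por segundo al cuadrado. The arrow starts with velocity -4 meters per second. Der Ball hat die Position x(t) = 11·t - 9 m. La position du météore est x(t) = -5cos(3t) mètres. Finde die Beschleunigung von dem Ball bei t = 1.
Um dies zu lösen, müssen wir 2 Ableitungen unserer Gleichung für die Position x(t) = 11·t - 9 nehmen. Durch Ableiten von der Position erhalten wir die Geschwindigkeit: v(t) = 11. Durch Ableiten von der Geschwindigkeit erhalten wir die Beschleunigung: a(t) = 0. Mit a(t) = 0 und Einsetzen von t = 1, finden wir a = 0.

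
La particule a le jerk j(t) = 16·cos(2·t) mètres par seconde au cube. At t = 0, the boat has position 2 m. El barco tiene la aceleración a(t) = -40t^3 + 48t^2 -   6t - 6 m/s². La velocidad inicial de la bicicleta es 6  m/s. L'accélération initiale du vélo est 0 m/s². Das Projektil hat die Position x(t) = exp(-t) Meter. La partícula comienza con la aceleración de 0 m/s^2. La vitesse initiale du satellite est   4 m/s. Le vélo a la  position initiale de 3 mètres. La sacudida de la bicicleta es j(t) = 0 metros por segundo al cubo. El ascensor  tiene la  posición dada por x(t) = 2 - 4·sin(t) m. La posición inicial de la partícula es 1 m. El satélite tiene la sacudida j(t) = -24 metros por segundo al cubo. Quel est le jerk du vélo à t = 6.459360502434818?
En utilisant j(t) = 0 et en substituant t = 6.459360502434818, nous trouvons j = 0.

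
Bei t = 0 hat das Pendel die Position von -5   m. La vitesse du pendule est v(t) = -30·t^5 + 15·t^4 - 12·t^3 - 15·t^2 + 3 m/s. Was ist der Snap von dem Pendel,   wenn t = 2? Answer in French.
En partant de la vitesse v(t) = -30·t^5 + 15·t^4 - 12·t^3 - 15·t^2 + 3, nous prenons 3 dérivées. En prenant d/dt de v(t), nous trouvons a(t) = -150·t^4 + 60·t^3 - 36·t^2 - 30·t. En dérivant l'accélération, nous obtenons le jerk: j(t) = -600·t^3 + 180·t^2 - 72·t - 30. En prenant d/dt de j(t), nous trouvons s(t) = -1800·t^2 + 360·t - 72. En utilisant s(t) = -1800·t^2 + 360·t - 72 et en substituant t = 2, nous trouvons s = -6552.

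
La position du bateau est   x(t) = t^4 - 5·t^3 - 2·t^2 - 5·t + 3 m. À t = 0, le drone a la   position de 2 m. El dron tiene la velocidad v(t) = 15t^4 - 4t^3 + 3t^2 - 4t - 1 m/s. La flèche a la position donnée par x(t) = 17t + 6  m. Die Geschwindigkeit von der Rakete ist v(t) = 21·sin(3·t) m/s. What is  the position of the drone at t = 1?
To solve this, we need to take 1 antiderivative of our velocity equation v(t) = 15·t^4 - 4·t^3 + 3·t^2 - 4·t - 1. Integrating velocity and using the initial condition x(0) = 2, we get x(t) = 3·t^5 - t^4 + t^3 - 2·t^2 - t + 2. From the given position equation x(t) = 3·t^5 - t^4 + t^3 - 2·t^2 - t + 2, we substitute t = 1 to get x = 2.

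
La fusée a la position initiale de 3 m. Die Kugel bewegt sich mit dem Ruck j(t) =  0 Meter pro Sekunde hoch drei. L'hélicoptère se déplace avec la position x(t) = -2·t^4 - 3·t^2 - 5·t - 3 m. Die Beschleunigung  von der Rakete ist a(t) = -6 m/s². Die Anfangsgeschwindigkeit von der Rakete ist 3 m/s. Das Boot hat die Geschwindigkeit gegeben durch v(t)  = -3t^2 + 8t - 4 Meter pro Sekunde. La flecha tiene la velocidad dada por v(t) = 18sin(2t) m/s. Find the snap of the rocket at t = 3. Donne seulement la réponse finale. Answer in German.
s(3) = 0.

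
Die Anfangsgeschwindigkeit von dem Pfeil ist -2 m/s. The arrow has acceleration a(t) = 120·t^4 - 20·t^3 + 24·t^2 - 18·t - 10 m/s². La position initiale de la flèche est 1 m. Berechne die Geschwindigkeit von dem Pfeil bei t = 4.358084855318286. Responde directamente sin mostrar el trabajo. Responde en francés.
À t = 4.358084855318286, v = 36372.2598821234.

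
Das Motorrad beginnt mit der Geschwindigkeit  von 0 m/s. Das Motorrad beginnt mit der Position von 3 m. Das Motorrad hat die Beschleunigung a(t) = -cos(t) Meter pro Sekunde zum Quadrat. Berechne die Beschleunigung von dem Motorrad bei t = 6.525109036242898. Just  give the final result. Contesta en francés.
a(6.525109036242898) = -0.970878902352247.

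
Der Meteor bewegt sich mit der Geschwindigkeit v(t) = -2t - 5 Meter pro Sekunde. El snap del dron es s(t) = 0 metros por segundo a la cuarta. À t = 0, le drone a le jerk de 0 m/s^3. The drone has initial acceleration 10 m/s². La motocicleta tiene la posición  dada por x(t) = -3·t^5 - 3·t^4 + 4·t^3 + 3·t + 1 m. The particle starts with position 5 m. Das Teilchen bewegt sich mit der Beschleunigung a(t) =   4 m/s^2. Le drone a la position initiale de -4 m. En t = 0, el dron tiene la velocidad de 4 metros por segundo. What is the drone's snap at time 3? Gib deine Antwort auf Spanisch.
Usando s(t) = 0 y sustituyendo t = 3, encontramos s = 0.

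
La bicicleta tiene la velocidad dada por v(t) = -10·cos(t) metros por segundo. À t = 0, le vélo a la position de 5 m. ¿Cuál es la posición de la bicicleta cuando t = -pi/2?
Para resolver esto, necesitamos tomar 1 integral de nuestra ecuación de la velocidad v(t) = -10·cos(t). Integrando la velocidad y usando la condición inicial x(0) = 5, obtenemos x(t) = 5 - 10·sin(t). Tenemos la posición x(t) = 5 - 10·sin(t). Sustituyendo t = -pi/2: x(-pi/2) = 15.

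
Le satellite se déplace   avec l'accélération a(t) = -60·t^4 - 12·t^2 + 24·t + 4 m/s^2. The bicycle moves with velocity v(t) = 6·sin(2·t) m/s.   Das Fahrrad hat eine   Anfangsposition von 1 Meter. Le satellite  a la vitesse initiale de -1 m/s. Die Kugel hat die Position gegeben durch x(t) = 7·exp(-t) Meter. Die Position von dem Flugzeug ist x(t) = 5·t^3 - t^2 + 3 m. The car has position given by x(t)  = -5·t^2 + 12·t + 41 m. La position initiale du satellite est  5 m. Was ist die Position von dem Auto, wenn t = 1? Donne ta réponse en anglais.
Using x(t) = -5·t^2 + 12·t + 41 and substituting t = 1, we find x = 48.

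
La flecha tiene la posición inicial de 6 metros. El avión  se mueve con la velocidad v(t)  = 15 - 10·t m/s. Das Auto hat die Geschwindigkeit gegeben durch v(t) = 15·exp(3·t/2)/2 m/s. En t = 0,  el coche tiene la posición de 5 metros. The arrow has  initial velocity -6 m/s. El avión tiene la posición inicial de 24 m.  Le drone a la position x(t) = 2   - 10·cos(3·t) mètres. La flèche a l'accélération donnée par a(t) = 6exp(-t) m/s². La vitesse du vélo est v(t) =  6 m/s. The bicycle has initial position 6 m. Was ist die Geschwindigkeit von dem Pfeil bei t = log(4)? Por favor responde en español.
Para resolver esto, necesitamos tomar 1 antiderivada de nuestra ecuación de la aceleración a(t) = 6·exp(-t). La antiderivada de la aceleración es la velocidad. Usando v(0) = -6, obtenemos v(t) = -6·exp(-t). Tenemos la velocidad v(t) = -6·exp(-t). Sustituyendo t = log(4): v(log(4)) = -3/2.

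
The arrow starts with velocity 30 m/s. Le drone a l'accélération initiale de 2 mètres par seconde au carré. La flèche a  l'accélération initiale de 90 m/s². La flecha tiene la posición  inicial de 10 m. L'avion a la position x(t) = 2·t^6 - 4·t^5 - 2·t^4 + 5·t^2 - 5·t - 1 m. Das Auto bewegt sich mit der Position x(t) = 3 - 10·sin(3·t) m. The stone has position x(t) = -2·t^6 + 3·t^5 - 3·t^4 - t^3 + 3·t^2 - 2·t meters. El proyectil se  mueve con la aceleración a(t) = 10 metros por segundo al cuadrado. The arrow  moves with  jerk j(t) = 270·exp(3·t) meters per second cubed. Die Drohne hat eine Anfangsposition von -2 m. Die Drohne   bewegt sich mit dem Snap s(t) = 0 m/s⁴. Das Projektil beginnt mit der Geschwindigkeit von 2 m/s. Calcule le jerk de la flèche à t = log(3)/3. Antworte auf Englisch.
Using j(t) = 270·exp(3·t) and substituting t = log(3)/3, we find j = 810.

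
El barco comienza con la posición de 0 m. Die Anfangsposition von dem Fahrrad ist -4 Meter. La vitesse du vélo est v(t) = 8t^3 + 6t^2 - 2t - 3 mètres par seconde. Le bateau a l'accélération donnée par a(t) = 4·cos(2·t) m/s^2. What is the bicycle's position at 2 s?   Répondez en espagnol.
Necesitamos integrar nuestra ecuación de la velocidad v(t) = 8·t^3 + 6·t^2 - 2·t - 3 1 vez. Tomando ∫v(t)dt y aplicando x(0) = -4, encontramos x(t) = 2·t^4 + 2·t^3 - t^2 - 3·t - 4. Tenemos la posición x(t) = 2·t^4 + 2·t^3 - t^2 - 3·t - 4. Sustituyendo t = 2: x(2) = 34.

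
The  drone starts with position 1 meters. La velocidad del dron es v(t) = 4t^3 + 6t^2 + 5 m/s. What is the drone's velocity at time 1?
Using v(t) = 4·t^3 + 6·t^2 + 5 and substituting t = 1, we find v = 15.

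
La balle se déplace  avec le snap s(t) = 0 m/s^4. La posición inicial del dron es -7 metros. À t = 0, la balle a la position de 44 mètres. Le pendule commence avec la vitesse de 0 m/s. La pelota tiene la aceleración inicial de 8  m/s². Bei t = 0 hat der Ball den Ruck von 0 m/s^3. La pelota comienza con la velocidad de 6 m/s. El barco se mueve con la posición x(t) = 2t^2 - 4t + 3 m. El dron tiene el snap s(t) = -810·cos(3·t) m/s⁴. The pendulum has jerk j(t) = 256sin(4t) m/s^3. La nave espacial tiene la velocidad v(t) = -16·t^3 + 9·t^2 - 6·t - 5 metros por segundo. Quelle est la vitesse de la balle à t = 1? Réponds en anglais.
We need to integrate our snap equation s(t) = 0 3 times. The integral of snap, with j(0) = 0, gives jerk: j(t) = 0. The antiderivative of jerk is acceleration. Using a(0) = 8, we get a(t) = 8. Finding the integral of a(t) and using v(0) = 6: v(t) = 8·t + 6. From the given velocity equation v(t) = 8·t + 6, we substitute t = 1 to get v = 14.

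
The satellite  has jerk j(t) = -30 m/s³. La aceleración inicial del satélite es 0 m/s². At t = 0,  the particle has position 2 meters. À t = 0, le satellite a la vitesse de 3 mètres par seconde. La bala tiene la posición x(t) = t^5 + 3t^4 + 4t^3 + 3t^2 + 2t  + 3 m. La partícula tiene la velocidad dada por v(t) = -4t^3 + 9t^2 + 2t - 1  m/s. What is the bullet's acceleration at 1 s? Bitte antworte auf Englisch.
Starting from position x(t) = t^5 + 3·t^4 + 4·t^3 + 3·t^2 + 2·t + 3, we take 2 derivatives. Taking d/dt of x(t), we find v(t) = 5·t^4 + 12·t^3 + 12·t^2 + 6·t + 2. Differentiating velocity, we get acceleration: a(t) = 20·t^3 + 36·t^2 + 24·t + 6. Using a(t) = 20·t^3 + 36·t^2 + 24·t + 6 and substituting t = 1, we find a = 86.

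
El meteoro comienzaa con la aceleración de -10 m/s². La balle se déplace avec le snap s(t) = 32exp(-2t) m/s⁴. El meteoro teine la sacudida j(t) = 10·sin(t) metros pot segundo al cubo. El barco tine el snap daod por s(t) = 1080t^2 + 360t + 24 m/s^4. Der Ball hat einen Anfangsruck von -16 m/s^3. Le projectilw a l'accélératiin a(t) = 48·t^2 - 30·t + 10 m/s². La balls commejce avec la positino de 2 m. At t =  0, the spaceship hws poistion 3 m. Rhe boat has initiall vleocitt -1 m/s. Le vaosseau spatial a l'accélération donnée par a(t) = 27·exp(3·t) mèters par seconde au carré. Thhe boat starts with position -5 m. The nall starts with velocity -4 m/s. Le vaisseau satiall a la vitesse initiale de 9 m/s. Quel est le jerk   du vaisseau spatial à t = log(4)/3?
Nous devons dériver notre équation de l'accélération a(t) = 27·exp(3·t) 1 fois. En prenant d/dt de a(t), nous trouvons j(t) = 81·exp(3·t). En utilisant j(t) = 81·exp(3·t) et en substituant t = log(4)/3, nous trouvons j = 324.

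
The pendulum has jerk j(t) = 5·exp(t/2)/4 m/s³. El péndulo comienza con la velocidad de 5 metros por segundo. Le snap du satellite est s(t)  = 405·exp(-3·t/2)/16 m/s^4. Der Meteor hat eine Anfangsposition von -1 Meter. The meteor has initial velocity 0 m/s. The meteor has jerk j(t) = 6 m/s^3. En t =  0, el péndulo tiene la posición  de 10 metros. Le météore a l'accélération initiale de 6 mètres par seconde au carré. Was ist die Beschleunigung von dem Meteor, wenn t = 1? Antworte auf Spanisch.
Necesitamos integrar nuestra ecuación de la sacudida j(t) = 6 1 vez. Tomando ∫j(t)dt y aplicando a(0) = 6, encontramos a(t) = 6·t + 6. De la ecuación de la aceleración a(t) = 6·t + 6, sustituimos t = 1 para obtener a = 12.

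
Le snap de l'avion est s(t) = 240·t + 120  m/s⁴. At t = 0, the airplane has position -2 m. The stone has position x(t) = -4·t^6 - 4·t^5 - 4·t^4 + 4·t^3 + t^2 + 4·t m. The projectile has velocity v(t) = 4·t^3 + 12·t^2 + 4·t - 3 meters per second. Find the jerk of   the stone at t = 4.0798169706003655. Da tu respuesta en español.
Para resolver esto, necesitamos tomar 3 derivadas de nuestra ecuación de la posición x(t) = -4·t^6 - 4·t^5 - 4·t^4 + 4·t^3 + t^2 + 4·t. Tomando d/dt de x(t), encontramos v(t) = -24·t^5 - 20·t^4 - 16·t^3 + 12·t^2 + 2·t + 4. La derivada de la velocidad da la aceleración: a(t) = -120·t^4 - 80·t^3 - 48·t^2 + 24·t + 2. La derivada de la aceleración da la sacudida: j(t) = -480·t^3 - 240·t^2 - 96·t + 24. De la ecuación de la sacudida j(t) = -480·t^3 - 240·t^2 - 96·t + 24, sustituimos t = 4.0798169706003655 para obtener j = -36958.3625851950.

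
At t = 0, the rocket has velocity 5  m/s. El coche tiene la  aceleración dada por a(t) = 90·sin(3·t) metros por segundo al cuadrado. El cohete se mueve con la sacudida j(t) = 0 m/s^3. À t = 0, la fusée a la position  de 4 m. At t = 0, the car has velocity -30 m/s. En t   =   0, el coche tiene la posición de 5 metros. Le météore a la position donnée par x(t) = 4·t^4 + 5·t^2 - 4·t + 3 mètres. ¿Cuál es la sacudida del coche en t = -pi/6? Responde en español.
Partiendo de la aceleración a(t) = 90·sin(3·t), tomamos 1 derivada. Tomando d/dt de a(t), encontramos j(t) = 270·cos(3·t). Usando j(t) = 270·cos(3·t) y sustituyendo t = -pi/6, encontramos j = 0.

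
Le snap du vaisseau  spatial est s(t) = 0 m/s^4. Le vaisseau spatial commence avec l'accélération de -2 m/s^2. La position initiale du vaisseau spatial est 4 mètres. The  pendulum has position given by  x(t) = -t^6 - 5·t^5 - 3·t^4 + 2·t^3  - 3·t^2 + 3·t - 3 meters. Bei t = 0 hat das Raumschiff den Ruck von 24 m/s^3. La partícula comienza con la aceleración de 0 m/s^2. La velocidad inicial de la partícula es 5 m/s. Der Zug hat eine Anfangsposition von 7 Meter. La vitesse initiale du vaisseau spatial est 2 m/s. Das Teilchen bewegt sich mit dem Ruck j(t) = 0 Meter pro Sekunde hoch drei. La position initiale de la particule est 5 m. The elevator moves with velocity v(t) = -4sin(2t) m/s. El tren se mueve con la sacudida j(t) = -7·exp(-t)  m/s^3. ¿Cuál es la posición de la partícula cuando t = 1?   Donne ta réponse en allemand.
Ausgehend von dem Ruck j(t) = 0, nehmen wir 3 Stammfunktionen. Das Integral von dem Ruck ist die Beschleunigung. Mit a(0) = 0 erhalten wir a(t) = 0. Das Integral von der Beschleunigung, mit v(0) = 5, ergibt die Geschwindigkeit: v(t) = 5. Die Stammfunktion von der Geschwindigkeit ist die Position. Mit x(0) = 5 erhalten wir x(t) = 5·t + 5. Wir haben die Position x(t) = 5·t + 5. Durch Einsetzen von t = 1: x(1) = 10.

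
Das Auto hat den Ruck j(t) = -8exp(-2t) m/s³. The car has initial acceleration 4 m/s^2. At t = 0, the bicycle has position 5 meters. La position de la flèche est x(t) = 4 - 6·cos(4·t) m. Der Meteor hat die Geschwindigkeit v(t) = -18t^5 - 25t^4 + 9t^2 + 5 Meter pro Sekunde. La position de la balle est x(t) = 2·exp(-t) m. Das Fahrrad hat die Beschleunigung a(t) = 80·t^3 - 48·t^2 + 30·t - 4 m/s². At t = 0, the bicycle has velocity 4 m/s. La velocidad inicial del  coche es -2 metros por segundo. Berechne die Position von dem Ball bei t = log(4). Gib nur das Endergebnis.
Bei t = log(4), x = 1/2.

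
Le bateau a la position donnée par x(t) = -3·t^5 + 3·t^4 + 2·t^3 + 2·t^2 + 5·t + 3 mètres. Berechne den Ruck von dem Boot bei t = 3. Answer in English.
We must differentiate our position equation x(t) = -3·t^5 + 3·t^4 + 2·t^3 + 2·t^2 + 5·t + 3 3 times. The derivative of position gives velocity: v(t) = -15·t^4 + 12·t^3 + 6·t^2 + 4·t + 5. Differentiating velocity, we get acceleration: a(t) = -60·t^3 + 36·t^2 + 12·t + 4. The derivative of acceleration gives jerk: j(t) = -180·t^2 + 72·t + 12. We have jerk j(t) = -180·t^2 + 72·t + 12. Substituting t = 3: j(3) = -1392.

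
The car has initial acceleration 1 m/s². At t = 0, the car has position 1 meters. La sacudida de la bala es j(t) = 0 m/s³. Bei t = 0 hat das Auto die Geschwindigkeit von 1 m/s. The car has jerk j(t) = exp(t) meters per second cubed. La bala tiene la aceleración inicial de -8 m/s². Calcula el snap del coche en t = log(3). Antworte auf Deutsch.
Wir müssen unsere Gleichung für den Ruck j(t) = exp(t) 1-mal ableiten. Durch Ableiten von dem Ruck erhalten wir den Snap: s(t) = exp(t). Aus der Gleichung für den Snap s(t) = exp(t), setzen wir t = log(3) ein und erhalten s = 3.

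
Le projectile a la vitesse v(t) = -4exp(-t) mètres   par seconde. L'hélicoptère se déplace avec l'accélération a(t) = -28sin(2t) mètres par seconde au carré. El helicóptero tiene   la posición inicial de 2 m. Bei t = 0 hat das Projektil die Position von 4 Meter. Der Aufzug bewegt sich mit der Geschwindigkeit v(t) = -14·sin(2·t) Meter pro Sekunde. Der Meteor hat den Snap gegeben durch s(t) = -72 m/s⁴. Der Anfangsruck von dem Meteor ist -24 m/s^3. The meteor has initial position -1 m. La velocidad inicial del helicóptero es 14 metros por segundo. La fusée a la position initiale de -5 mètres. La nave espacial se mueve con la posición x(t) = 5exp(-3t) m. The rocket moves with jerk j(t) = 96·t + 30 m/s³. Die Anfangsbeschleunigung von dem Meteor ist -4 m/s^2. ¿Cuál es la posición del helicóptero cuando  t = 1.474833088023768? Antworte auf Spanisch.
Para resolver esto, necesitamos tomar 2 integrales de nuestra ecuación de la aceleración a(t) = -28·sin(2·t). Integrando la aceleración y usando la condición inicial v(0) = 14, obtenemos v(t) = 14·cos(2·t). Tomando ∫v(t)dt y aplicando x(0) = 2, encontramos x(t) = 7·sin(2·t) + 2. Usando x(t) = 7·sin(2·t) + 2 y sustituyendo t = 1.474833088023768, encontramos x = 3.33525246718002.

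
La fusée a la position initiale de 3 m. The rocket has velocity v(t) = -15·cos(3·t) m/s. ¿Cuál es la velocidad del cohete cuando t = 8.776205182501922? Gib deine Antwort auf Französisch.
Nous avons la vitesse v(t) = -15·cos(3·t). En substituant t = 8.776205182501922: v(8.776205182501922) = -5.49299933742986.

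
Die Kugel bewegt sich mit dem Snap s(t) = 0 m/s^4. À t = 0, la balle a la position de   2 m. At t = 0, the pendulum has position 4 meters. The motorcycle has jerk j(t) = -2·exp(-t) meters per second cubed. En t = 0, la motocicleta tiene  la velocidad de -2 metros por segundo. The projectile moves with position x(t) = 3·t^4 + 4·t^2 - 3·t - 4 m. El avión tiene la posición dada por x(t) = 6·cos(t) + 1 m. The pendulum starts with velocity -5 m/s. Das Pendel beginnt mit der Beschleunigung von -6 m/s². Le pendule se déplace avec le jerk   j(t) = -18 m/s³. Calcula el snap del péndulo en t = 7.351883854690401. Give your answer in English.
Starting from jerk j(t) = -18, we take 1 derivative. Taking d/dt of j(t), we find s(t) = 0. Using s(t) = 0 and substituting t = 7.351883854690401, we find s = 0.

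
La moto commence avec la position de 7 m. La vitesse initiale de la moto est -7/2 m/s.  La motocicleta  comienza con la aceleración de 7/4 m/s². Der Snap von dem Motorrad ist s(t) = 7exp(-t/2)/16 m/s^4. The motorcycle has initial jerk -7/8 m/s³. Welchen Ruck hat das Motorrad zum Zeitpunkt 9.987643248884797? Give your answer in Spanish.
Debemos encontrar la antiderivada de nuestra ecuación del snap s(t) = 7·exp(-t/2)/16 1 vez. La antiderivada del snap es la sacudida. Usando j(0) = -7/8, obtenemos j(t) = -7·exp(-t/2)/8. Tenemos la sacudida j(t) = -7·exp(-t/2)/8. Sustituyendo t = 9.987643248884797: j(9.987643248884797) = -0.00593224225382420.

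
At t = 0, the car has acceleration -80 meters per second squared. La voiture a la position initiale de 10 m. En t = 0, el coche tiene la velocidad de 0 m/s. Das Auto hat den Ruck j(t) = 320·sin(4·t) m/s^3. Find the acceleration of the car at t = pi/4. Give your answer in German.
Wir müssen unsere Gleichung für den Ruck j(t) = 320·sin(4·t) 1-mal integrieren. Durch Integration von dem Ruck und Verwendung der Anfangsbedingung a(0) = -80, erhalten wir a(t) = -80·cos(4·t). Aus der Gleichung für die Beschleunigung a(t) = -80·cos(4·t), setzen wir t = pi/4 ein und erhalten a = 80.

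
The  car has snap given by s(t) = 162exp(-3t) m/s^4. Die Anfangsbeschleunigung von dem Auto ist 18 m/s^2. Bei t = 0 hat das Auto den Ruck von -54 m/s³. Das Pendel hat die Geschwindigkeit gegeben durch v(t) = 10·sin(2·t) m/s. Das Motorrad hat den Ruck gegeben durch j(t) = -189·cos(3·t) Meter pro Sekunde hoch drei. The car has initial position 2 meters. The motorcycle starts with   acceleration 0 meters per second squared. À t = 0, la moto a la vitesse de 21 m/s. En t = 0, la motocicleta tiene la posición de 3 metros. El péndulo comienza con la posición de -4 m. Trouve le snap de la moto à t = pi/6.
Pour résoudre ceci, nous devons prendre 1 dérivée de notre équation du jerk j(t) = -189·cos(3·t). En dérivant le jerk, nous obtenons le snap: s(t) = 567·sin(3·t). Nous avons le snap s(t) = 567·sin(3·t). En substituant t = pi/6: s(pi/6) = 567.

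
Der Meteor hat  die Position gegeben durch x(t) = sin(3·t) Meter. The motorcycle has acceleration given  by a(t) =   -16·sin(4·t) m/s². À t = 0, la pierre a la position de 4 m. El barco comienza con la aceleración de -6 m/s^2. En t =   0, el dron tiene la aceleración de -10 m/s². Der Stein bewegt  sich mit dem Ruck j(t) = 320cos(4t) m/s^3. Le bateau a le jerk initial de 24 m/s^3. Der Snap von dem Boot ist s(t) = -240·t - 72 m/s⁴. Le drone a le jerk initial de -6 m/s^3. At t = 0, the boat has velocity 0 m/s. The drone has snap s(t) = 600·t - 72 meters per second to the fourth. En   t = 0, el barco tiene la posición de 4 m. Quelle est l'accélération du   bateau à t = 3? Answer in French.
Nous devons intégrer notre équation du snap s(t) = -240·t - 72 2 fois. En prenant ∫s(t)dt et en appliquant j(0) = 24, nous trouvons j(t) = -120·t^2 - 72·t + 24. En intégrant le jerk et en utilisant la condition initiale a(0) = -6, nous obtenons a(t) = -40·t^3 - 36·t^2 + 24·t - 6. Nous avons l'accélération a(t) = -40·t^3 - 36·t^2 + 24·t - 6. En substituant t = 3: a(3) = -1338.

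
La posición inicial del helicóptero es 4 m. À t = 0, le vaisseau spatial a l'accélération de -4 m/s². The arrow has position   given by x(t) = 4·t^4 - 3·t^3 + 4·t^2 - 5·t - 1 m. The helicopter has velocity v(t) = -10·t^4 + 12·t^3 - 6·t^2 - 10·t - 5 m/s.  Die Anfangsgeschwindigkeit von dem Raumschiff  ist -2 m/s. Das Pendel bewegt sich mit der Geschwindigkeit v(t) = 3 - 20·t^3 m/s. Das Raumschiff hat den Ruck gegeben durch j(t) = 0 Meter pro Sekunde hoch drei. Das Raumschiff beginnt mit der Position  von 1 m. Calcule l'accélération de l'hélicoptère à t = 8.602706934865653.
Pour résoudre ceci, nous devons prendre 1 dérivée de notre équation de la vitesse v(t) = -10·t^4 + 12·t^3 - 6·t^2 - 10·t - 5. En prenant d/dt de v(t), nous trouvons a(t) = -40·t^3 + 36·t^2 - 12·t - 10. Nous avons l'accélération a(t) = -40·t^3 + 36·t^2 - 12·t - 10. En substituant t = 8.602706934865653: a(8.602706934865653) = -22915.2682364490.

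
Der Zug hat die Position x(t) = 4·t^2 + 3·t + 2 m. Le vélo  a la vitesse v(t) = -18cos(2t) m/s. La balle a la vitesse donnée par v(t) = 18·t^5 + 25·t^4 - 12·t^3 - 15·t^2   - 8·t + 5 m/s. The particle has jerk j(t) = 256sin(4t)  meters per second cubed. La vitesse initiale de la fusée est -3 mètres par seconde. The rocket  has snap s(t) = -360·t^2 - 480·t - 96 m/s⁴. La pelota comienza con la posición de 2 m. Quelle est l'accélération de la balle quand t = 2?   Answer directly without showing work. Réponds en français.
L'accélération à t = 2 est a = 2028.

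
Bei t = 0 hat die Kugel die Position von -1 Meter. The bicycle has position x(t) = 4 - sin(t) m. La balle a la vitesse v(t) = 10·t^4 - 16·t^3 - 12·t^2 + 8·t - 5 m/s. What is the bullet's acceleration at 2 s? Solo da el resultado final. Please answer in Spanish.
a(2) = 88.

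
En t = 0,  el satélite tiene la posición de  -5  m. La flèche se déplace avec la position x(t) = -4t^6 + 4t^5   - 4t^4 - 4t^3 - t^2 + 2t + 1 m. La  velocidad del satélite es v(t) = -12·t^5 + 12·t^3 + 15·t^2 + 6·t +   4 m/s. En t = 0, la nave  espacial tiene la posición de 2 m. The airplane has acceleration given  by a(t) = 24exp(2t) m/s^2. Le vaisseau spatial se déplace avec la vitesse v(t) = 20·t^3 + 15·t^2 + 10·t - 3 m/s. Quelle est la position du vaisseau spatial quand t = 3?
Pour résoudre ceci, nous devons prendre 1 primitive de notre équation de la vitesse v(t) = 20·t^3 + 15·t^2 + 10·t - 3. En prenant ∫v(t)dt et en appliquant x(0) = 2, nous trouvons x(t) = 5·t^4 + 5·t^3 + 5·t^2 - 3·t + 2. Nous avons la position x(t) = 5·t^4 + 5·t^3 + 5·t^2 - 3·t + 2. En substituant t = 3: x(3) = 578.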